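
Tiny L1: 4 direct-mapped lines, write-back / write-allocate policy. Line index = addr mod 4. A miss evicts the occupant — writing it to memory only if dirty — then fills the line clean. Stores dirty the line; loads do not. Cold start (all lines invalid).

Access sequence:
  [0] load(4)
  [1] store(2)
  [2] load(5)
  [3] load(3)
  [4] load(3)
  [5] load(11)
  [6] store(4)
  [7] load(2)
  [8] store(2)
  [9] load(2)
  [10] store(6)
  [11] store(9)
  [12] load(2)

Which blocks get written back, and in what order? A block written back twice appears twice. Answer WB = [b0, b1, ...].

WB = [2, 6]

0: R B4 -> L0 miss  d=-]
1: W B2 -> L2 miss  d=D]
2: R B5 -> L1 miss  d=-]
3: R B3 -> L3 miss  d=-]
4: R B3 -> L3 hit  d=-]
5: R B11 -> L3 miss  d=-]
6: W B4 -> L0 hit  d=D]
7: R B2 -> L2 hit  d=D]
8: W B2 -> L2 hit  d=D]
9: R B2 -> L2 hit  d=D]
10: W B6 -> L2 miss wb->B2  d=D]
11: W B9 -> L1 miss  d=D]
12: R B2 -> L2 miss wb->B6  d=-]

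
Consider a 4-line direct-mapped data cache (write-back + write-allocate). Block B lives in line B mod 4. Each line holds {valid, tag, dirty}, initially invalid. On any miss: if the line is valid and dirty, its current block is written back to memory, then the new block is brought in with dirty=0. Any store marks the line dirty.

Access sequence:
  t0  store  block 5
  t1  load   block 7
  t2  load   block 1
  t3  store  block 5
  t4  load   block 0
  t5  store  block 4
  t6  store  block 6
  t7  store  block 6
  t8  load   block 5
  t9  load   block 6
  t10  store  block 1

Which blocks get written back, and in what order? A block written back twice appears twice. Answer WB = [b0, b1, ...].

WB = [5, 5]

0: W B5 → L1 miss [D]
1: R B7 → L3 miss [-]
2: R B1 → L1 miss wb→B5 [-]
3: W B5 → L1 miss [D]
4: R B0 → L0 miss [-]
5: W B4 → L0 miss [D]
6: W B6 → L2 miss [D]
7: W B6 → L2 hit [D]
8: R B5 → L1 hit [D]
9: R B6 → L2 hit [D]
10: W B1 → L1 miss wb→B5 [D]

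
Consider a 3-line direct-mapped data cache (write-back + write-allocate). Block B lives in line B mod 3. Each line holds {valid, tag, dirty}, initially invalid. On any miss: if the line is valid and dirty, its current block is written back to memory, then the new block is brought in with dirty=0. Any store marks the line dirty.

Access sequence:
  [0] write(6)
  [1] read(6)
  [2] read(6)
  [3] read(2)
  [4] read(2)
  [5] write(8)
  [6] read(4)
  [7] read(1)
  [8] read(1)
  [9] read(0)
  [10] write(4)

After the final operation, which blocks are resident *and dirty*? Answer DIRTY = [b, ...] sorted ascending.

DIRTY = [4, 8]

0: W B6 → L0 miss [D]
1: R B6 → L0 hit [D]
2: R B6 → L0 hit [D]
3: R B2 → L2 miss [-]
4: R B2 → L2 hit [-]
5: W B8 → L2 miss [D]
6: R B4 → L1 miss [-]
7: R B1 → L1 miss [-]
8: R B1 → L1 hit [-]
9: R B0 → L0 miss wb→B6 [-]
10: W B4 → L1 miss [D]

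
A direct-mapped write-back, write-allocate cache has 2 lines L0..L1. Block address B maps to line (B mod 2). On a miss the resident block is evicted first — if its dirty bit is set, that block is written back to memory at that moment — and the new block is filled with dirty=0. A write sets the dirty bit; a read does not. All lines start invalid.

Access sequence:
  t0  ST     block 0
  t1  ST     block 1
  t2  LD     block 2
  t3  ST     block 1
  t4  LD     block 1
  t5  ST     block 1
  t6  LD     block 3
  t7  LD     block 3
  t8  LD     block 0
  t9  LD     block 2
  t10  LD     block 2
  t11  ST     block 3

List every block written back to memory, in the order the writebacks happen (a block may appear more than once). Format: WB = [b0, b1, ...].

0: W B0 -> L0 miss  d=D]
1: W B1 -> L1 miss  d=D]
2: R B2 -> L0 miss wb->B0  d=-]
3: W B1 -> L1 hit  d=D]
4: R B1 -> L1 hit  d=D]
5: W B1 -> L1 hit  d=D]
6: R B3 -> L1 miss wb->B1  d=-]
7: R B3 -> L1 hit  d=-]
8: R B0 -> L0 miss  d=-]
9: R B2 -> L0 miss  d=-]
10: R B2 -> L0 hit  d=-]
11: W B3 -> L1 hit  d=D]

WB = [0, 1]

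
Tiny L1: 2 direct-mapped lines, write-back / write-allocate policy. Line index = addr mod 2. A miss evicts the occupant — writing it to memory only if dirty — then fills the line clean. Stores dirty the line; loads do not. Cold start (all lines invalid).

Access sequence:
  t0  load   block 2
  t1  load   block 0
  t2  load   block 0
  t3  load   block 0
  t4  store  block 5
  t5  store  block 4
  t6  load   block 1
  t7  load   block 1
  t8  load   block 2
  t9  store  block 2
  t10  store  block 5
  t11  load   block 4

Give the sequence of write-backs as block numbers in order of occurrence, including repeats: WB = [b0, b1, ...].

WB = [5, 4, 2]

  0 | R B2 → L0 miss [-]
  1 | R B0 → L0 miss [-]
  2 | R B0 → L0 hit [-]
  3 | R B0 → L0 hit [-]
  4 | W B5 → L1 miss [D]
  5 | W B4 → L0 miss [D]
  6 | R B1 → L1 miss wb→B5 [-]
  7 | R B1 → L1 hit [-]
  8 | R B2 → L0 miss wb→B4 [-]
  9 | W B2 → L0 hit [D]
  10 | W B5 → L1 miss [D]
  11 | R B4 → L0 miss wb→B2 [-]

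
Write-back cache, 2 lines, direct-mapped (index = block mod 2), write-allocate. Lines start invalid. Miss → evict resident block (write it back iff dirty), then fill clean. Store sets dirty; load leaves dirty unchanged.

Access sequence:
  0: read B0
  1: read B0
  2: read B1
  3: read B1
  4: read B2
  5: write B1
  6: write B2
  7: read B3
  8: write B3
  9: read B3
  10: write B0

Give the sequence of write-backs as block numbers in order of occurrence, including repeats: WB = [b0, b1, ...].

0: R B0 → L0 miss [-]
1: R B0 → L0 hit [-]
2: R B1 → L1 miss [-]
3: R B1 → L1 hit [-]
4: R B2 → L0 miss [-]
5: W B1 → L1 hit [D]
6: W B2 → L0 hit [D]
7: R B3 → L1 miss wb→B1 [-]
8: W B3 → L1 hit [D]
9: R B3 → L1 hit [D]
10: W B0 → L0 miss wb→B2 [D]

WB = [1, 2]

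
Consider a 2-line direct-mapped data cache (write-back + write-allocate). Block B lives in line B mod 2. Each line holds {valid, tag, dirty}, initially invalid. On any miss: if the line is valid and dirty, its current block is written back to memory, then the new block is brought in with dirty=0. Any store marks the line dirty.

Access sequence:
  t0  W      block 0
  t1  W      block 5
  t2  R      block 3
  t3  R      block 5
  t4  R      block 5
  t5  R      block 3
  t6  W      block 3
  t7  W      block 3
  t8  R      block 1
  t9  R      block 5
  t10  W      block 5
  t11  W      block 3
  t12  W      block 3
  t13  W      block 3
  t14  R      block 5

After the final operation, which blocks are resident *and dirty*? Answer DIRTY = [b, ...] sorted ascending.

DIRTY = [0]

0: W B0 -> L0 miss  d=D]
1: W B5 -> L1 miss  d=D]
2: R B3 -> L1 miss wb->B5  d=-]
3: R B5 -> L1 miss  d=-]
4: R B5 -> L1 hit  d=-]
5: R B3 -> L1 miss  d=-]
6: W B3 -> L1 hit  d=D]
7: W B3 -> L1 hit  d=D]
8: R B1 -> L1 miss wb->B3  d=-]
9: R B5 -> L1 miss  d=-]
10: W B5 -> L1 hit  d=D]
11: W B3 -> L1 miss wb->B5  d=D]
12: W B3 -> L1 hit  d=D]
13: W B3 -> L1 hit  d=D]
14: R B5 -> L1 miss wb->B3  d=-]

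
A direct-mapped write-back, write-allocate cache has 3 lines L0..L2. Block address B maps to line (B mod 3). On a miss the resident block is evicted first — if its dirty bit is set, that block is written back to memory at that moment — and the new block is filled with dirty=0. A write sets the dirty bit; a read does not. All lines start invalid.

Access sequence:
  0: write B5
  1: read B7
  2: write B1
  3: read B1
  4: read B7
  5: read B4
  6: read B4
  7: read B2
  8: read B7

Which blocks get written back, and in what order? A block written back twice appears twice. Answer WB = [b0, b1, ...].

WB = [1, 5]

  0 | W B5 → L2 miss [D]
  1 | R B7 → L1 miss [-]
  2 | W B1 → L1 miss [D]
  3 | R B1 → L1 hit [D]
  4 | R B7 → L1 miss wb→B1 [-]
  5 | R B4 → L1 miss [-]
  6 | R B4 → L1 hit [-]
  7 | R B2 → L2 miss wb→B5 [-]
  8 | R B7 → L1 miss [-]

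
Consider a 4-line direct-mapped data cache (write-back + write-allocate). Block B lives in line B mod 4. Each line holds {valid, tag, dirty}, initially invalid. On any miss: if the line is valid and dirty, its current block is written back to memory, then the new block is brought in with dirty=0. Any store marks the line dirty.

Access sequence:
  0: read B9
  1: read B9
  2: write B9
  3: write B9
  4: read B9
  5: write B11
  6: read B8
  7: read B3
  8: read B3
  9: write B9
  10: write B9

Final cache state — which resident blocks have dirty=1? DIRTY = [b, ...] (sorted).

  0 | R B9 → L1 miss [-]
  1 | R B9 → L1 hit [-]
  2 | W B9 → L1 hit [D]
  3 | W B9 → L1 hit [D]
  4 | R B9 → L1 hit [D]
  5 | W B11 → L3 miss [D]
  6 | R B8 → L0 miss [-]
  7 | R B3 → L3 miss wb→B11 [-]
  8 | R B3 → L3 hit [-]
  9 | W B9 → L1 hit [D]
  10 | W B9 → L1 hit [D]

DIRTY = [9]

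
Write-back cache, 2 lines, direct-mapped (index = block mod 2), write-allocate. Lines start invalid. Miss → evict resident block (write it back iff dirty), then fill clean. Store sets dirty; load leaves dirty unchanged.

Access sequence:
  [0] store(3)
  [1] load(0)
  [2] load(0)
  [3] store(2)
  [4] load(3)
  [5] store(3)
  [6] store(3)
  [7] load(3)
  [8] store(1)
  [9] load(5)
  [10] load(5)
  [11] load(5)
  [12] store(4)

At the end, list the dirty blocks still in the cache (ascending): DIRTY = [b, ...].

0: W B3 -> L1 miss  d=D]
1: R B0 -> L0 miss  d=-]
2: R B0 -> L0 hit  d=-]
3: W B2 -> L0 miss  d=D]
4: R B3 -> L1 hit  d=D]
5: W B3 -> L1 hit  d=D]
6: W B3 -> L1 hit  d=D]
7: R B3 -> L1 hit  d=D]
8: W B1 -> L1 miss wb->B3  d=D]
9: R B5 -> L1 miss wb->B1  d=-]
10: R B5 -> L1 hit  d=-]
11: R B5 -> L1 hit  d=-]
12: W B4 -> L0 miss wb->B2  d=D]

DIRTY = [4]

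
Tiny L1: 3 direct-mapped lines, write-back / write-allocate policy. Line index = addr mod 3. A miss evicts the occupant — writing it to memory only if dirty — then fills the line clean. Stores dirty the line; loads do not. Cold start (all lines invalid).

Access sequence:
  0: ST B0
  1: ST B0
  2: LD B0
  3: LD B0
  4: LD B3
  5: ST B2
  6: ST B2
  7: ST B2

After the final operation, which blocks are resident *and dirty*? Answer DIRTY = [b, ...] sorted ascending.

0: W B0 → L0 miss [D]
1: W B0 → L0 hit [D]
2: R B0 → L0 hit [D]
3: R B0 → L0 hit [D]
4: R B3 → L0 miss wb→B0 [-]
5: W B2 → L2 miss [D]
6: W B2 → L2 hit [D]
7: W B2 → L2 hit [D]

DIRTY = [2]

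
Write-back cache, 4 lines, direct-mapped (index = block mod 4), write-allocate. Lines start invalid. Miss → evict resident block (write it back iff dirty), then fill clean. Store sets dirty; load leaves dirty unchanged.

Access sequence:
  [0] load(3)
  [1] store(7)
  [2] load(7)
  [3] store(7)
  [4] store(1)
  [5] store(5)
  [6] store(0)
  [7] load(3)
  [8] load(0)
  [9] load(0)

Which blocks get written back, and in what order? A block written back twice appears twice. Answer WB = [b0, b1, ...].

WB = [1, 7]

  0 | R B3 → L3 miss [-]
  1 | W B7 → L3 miss [D]
  2 | R B7 → L3 hit [D]
  3 | W B7 → L3 hit [D]
  4 | W B1 → L1 miss [D]
  5 | W B5 → L1 miss wb→B1 [D]
  6 | W B0 → L0 miss [D]
  7 | R B3 → L3 miss wb→B7 [-]
  8 | R B0 → L0 hit [D]
  9 | R B0 → L0 hit [D]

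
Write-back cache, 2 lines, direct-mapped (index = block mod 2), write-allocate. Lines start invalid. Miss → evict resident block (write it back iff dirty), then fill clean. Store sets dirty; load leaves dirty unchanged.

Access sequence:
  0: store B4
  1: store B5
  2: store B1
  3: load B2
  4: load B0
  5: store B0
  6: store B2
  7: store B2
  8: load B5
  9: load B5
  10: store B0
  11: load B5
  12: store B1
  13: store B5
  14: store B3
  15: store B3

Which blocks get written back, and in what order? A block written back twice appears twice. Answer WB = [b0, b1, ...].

WB = [5, 4, 0, 1, 2, 1, 5]

  0 | W B4 → L0 miss [D]
  1 | W B5 → L1 miss [D]
  2 | W B1 → L1 miss wb→B5 [D]
  3 | R B2 → L0 miss wb→B4 [-]
  4 | R B0 → L0 miss [-]
  5 | W B0 → L0 hit [D]
  6 | W B2 → L0 miss wb→B0 [D]
  7 | W B2 → L0 hit [D]
  8 | R B5 → L1 miss wb→B1 [-]
  9 | R B5 → L1 hit [-]
  10 | W B0 → L0 miss wb→B2 [D]
  11 | R B5 → L1 hit [-]
  12 | W B1 → L1 miss [D]
  13 | W B5 → L1 miss wb→B1 [D]
  14 | W B3 → L1 miss wb→B5 [D]
  15 | W B3 → L1 hit [D]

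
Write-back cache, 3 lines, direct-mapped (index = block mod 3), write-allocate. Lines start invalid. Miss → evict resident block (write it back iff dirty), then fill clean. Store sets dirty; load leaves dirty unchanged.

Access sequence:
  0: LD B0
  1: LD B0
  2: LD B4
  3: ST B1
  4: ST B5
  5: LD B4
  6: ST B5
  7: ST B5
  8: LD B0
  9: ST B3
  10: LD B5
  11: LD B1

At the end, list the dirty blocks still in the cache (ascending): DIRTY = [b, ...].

  0 | R B0 → L0 miss [-]
  1 | R B0 → L0 hit [-]
  2 | R B4 → L1 miss [-]
  3 | W B1 → L1 miss [D]
  4 | W B5 → L2 miss [D]
  5 | R B4 → L1 miss wb→B1 [-]
  6 | W B5 → L2 hit [D]
  7 | W B5 → L2 hit [D]
  8 | R B0 → L0 hit [-]
  9 | W B3 → L0 miss [D]
  10 | R B5 → L2 hit [D]
  11 | R B1 → L1 miss [-]

DIRTY = [3, 5]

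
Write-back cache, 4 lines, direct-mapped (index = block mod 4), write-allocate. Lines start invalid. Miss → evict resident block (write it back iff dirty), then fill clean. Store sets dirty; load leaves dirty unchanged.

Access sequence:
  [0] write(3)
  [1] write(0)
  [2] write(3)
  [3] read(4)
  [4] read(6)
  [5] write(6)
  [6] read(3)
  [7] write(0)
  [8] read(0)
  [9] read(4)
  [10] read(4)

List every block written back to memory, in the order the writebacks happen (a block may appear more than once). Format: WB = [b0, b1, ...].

0: W B3 → L3 miss [D]
1: W B0 → L0 miss [D]
2: W B3 → L3 hit [D]
3: R B4 → L0 miss wb→B0 [-]
4: R B6 → L2 miss [-]
5: W B6 → L2 hit [D]
6: R B3 → L3 hit [D]
7: W B0 → L0 miss [D]
8: R B0 → L0 hit [D]
9: R B4 → L0 miss wb→B0 [-]
10: R B4 → L0 hit [-]

WB = [0, 0]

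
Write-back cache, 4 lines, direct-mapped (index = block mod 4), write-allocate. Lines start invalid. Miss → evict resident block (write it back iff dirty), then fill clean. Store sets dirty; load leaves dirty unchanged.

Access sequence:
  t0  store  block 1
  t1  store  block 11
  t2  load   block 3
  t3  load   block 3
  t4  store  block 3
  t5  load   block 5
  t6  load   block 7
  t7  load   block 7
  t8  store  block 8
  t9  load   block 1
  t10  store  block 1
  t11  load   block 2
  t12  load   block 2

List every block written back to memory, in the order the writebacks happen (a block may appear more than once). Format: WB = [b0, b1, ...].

WB = [11, 1, 3]

  0 | W B1 → L1 miss [D]
  1 | W B11 → L3 miss [D]
  2 | R B3 → L3 miss wb→B11 [-]
  3 | R B3 → L3 hit [-]
  4 | W B3 → L3 hit [D]
  5 | R B5 → L1 miss wb→B1 [-]
  6 | R B7 → L3 miss wb→B3 [-]
  7 | R B7 → L3 hit [-]
  8 | W B8 → L0 miss [D]
  9 | R B1 → L1 miss [-]
  10 | W B1 → L1 hit [D]
  11 | R B2 → L2 miss [-]
  12 | R B2 → L2 hit [-]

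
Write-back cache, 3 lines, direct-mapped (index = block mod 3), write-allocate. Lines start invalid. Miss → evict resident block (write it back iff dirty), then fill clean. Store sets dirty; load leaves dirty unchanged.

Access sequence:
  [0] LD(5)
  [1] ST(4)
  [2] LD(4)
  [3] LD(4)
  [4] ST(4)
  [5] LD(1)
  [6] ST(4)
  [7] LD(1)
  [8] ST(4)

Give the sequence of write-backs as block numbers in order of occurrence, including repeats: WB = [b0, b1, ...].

  0 | R B5 → L2 miss [-]
  1 | W B4 → L1 miss [D]
  2 | R B4 → L1 hit [D]
  3 | R B4 → L1 hit [D]
  4 | W B4 → L1 hit [D]
  5 | R B1 → L1 miss wb→B4 [-]
  6 | W B4 → L1 miss [D]
  7 | R B1 → L1 miss wb→B4 [-]
  8 | W B4 → L1 miss [D]

WB = [4, 4]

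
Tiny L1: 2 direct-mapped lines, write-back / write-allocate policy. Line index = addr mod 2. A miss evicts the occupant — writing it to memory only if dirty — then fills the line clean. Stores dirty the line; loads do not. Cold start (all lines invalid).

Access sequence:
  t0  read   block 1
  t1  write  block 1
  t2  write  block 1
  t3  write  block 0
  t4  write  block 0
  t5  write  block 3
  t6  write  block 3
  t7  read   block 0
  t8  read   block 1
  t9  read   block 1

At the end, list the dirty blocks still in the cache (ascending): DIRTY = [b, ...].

DIRTY = [0]

0: R B1 → L1 miss [-]
1: W B1 → L1 hit [D]
2: W B1 → L1 hit [D]
3: W B0 → L0 miss [D]
4: W B0 → L0 hit [D]
5: W B3 → L1 miss wb→B1 [D]
6: W B3 → L1 hit [D]
7: R B0 → L0 hit [D]
8: R B1 → L1 miss wb→B3 [-]
9: R B1 → L1 hit [-]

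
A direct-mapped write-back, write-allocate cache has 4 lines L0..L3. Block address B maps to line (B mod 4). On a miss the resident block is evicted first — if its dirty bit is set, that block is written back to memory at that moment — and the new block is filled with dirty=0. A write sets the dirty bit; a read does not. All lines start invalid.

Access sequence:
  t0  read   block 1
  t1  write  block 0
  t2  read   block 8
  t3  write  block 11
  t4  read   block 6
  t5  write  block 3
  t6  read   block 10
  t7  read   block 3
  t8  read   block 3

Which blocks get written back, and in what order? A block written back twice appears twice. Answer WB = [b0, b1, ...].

WB = [0, 11]

0: R B1 → L1 miss [-]
1: W B0 → L0 miss [D]
2: R B8 → L0 miss wb→B0 [-]
3: W B11 → L3 miss [D]
4: R B6 → L2 miss [-]
5: W B3 → L3 miss wb→B11 [D]
6: R B10 → L2 miss [-]
7: R B3 → L3 hit [D]
8: R B3 → L3 hit [D]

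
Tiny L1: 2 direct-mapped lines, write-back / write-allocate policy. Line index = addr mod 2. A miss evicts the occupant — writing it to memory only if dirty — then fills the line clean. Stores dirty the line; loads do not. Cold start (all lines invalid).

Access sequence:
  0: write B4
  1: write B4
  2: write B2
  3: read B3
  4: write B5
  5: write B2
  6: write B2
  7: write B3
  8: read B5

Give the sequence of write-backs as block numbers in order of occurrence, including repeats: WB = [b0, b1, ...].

WB = [4, 5, 3]

  0 | W B4 → L0 miss [D]
  1 | W B4 → L0 hit [D]
  2 | W B2 → L0 miss wb→B4 [D]
  3 | R B3 → L1 miss [-]
  4 | W B5 → L1 miss [D]
  5 | W B2 → L0 hit [D]
  6 | W B2 → L0 hit [D]
  7 | W B3 → L1 miss wb→B5 [D]
  8 | R B5 → L1 miss wb→B3 [-]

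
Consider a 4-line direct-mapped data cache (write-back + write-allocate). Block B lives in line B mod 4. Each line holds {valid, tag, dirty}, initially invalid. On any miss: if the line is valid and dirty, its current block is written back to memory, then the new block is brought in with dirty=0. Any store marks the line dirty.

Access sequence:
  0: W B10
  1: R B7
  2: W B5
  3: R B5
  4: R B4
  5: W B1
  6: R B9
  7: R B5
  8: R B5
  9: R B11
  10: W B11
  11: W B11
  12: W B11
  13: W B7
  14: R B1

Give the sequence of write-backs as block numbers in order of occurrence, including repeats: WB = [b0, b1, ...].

0: W B10 → L2 miss [D]
1: R B7 → L3 miss [-]
2: W B5 → L1 miss [D]
3: R B5 → L1 hit [D]
4: R B4 → L0 miss [-]
5: W B1 → L1 miss wb→B5 [D]
6: R B9 → L1 miss wb→B1 [-]
7: R B5 → L1 miss [-]
8: R B5 → L1 hit [-]
9: R B11 → L3 miss [-]
10: W B11 → L3 hit [D]
11: W B11 → L3 hit [D]
12: W B11 → L3 hit [D]
13: W B7 → L3 miss wb→B11 [D]
14: R B1 → L1 miss [-]

WB = [5, 1, 11]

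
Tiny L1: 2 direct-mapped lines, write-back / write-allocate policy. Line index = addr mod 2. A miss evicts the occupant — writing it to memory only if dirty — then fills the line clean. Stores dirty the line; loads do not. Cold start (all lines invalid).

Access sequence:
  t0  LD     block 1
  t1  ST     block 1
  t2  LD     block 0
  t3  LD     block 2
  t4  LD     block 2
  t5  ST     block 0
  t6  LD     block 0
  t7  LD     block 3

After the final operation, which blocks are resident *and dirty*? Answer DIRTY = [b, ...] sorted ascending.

DIRTY = [0]

0: R B1 -> L1 miss  d=-]
1: W B1 -> L1 hit  d=D]
2: R B0 -> L0 miss  d=-]
3: R B2 -> L0 miss  d=-]
4: R B2 -> L0 hit  d=-]
5: W B0 -> L0 miss  d=D]
6: R B0 -> L0 hit  d=D]
7: R B3 -> L1 miss wb->B1  d=-]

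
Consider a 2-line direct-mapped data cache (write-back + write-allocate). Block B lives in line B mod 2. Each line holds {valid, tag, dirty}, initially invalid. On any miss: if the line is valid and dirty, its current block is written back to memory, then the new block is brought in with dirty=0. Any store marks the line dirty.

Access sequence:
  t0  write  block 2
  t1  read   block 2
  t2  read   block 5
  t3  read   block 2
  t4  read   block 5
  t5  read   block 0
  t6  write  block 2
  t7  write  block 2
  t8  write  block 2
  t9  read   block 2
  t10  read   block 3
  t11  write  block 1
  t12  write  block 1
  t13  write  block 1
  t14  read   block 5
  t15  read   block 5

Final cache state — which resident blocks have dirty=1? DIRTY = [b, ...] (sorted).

DIRTY = [2]

  0 | W B2 → L0 miss [D]
  1 | R B2 → L0 hit [D]
  2 | R B5 → L1 miss [-]
  3 | R B2 → L0 hit [D]
  4 | R B5 → L1 hit [-]
  5 | R B0 → L0 miss wb→B2 [-]
  6 | W B2 → L0 miss [D]
  7 | W B2 → L0 hit [D]
  8 | W B2 → L0 hit [D]
  9 | R B2 → L0 hit [D]
  10 | R B3 → L1 miss [-]
  11 | W B1 → L1 miss [D]
  12 | W B1 → L1 hit [D]
  13 | W B1 → L1 hit [D]
  14 | R B5 → L1 miss wb→B1 [-]
  15 | R B5 → L1 hit [-]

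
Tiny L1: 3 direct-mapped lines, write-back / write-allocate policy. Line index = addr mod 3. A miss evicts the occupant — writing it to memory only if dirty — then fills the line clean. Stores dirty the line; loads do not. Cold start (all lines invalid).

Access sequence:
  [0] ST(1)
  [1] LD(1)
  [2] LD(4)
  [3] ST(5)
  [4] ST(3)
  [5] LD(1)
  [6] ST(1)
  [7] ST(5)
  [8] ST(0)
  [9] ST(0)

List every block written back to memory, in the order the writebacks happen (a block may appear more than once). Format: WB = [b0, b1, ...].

WB = [1, 3]

  0 | W B1 → L1 miss [D]
  1 | R B1 → L1 hit [D]
  2 | R B4 → L1 miss wb→B1 [-]
  3 | W B5 → L2 miss [D]
  4 | W B3 → L0 miss [D]
  5 | R B1 → L1 miss [-]
  6 | W B1 → L1 hit [D]
  7 | W B5 → L2 hit [D]
  8 | W B0 → L0 miss wb→B3 [D]
  9 | W B0 → L0 hit [D]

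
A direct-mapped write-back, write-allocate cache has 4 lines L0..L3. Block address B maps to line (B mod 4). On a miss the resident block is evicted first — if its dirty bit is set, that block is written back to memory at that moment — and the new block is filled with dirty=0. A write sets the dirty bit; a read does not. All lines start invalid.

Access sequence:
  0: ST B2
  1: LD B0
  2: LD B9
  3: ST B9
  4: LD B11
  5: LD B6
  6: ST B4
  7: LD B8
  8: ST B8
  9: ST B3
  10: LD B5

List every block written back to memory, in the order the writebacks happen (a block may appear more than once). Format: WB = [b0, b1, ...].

0: W B2 -> L2 miss  d=D]
1: R B0 -> L0 miss  d=-]
2: R B9 -> L1 miss  d=-]
3: W B9 -> L1 hit  d=D]
4: R B11 -> L3 miss  d=-]
5: R B6 -> L2 miss wb->B2  d=-]
6: W B4 -> L0 miss  d=D]
7: R B8 -> L0 miss wb->B4  d=-]
8: W B8 -> L0 hit  d=D]
9: W B3 -> L3 miss  d=D]
10: R B5 -> L1 miss wb->B9  d=-]

WB = [2, 4, 9]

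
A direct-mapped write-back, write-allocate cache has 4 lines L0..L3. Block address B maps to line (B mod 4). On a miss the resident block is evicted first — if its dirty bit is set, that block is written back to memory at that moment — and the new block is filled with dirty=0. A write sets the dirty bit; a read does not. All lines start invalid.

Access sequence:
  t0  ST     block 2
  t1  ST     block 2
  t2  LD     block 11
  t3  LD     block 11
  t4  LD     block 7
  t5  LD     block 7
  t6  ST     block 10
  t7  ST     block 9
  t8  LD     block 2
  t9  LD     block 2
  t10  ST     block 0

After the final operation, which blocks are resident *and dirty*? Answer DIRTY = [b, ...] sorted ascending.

0: W B2 → L2 miss [D]
1: W B2 → L2 hit [D]
2: R B11 → L3 miss [-]
3: R B11 → L3 hit [-]
4: R B7 → L3 miss [-]
5: R B7 → L3 hit [-]
6: W B10 → L2 miss wb→B2 [D]
7: W B9 → L1 miss [D]
8: R B2 → L2 miss wb→B10 [-]
9: R B2 → L2 hit [-]
10: W B0 → L0 miss [D]

DIRTY = [0, 9]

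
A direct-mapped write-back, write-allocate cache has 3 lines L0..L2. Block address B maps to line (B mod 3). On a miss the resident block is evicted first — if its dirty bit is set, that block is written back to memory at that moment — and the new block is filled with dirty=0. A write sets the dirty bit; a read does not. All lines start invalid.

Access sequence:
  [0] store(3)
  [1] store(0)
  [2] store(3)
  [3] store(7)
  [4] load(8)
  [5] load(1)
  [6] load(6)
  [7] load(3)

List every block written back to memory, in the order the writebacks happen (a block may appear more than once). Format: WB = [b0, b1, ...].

WB = [3, 0, 7, 3]

0: W B3 -> L0 miss  d=D]
1: W B0 -> L0 miss wb->B3  d=D]
2: W B3 -> L0 miss wb->B0  d=D]
3: W B7 -> L1 miss  d=D]
4: R B8 -> L2 miss  d=-]
5: R B1 -> L1 miss wb->B7  d=-]
6: R B6 -> L0 miss wb->B3  d=-]
7: R B3 -> L0 miss  d=-]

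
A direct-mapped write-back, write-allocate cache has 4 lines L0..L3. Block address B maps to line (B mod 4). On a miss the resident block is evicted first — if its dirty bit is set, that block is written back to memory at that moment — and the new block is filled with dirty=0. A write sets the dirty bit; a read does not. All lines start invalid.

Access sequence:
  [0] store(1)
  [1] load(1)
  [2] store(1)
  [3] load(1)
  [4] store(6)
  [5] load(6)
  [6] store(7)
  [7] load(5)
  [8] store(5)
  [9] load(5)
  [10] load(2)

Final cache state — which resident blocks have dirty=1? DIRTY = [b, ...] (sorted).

0: W B1 → L1 miss [D]
1: R B1 → L1 hit [D]
2: W B1 → L1 hit [D]
3: R B1 → L1 hit [D]
4: W B6 → L2 miss [D]
5: R B6 → L2 hit [D]
6: W B7 → L3 miss [D]
7: R B5 → L1 miss wb→B1 [-]
8: W B5 → L1 hit [D]
9: R B5 → L1 hit [D]
10: R B2 → L2 miss wb→B6 [-]

DIRTY = [5, 7]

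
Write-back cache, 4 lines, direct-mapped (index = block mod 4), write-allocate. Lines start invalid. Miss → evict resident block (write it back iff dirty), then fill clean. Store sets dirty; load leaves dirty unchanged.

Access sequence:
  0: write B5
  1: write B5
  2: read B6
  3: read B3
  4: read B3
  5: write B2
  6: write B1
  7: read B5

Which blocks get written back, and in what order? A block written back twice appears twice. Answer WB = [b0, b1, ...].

0: W B5 -> L1 miss  d=D]
1: W B5 -> L1 hit  d=D]
2: R B6 -> L2 miss  d=-]
3: R B3 -> L3 miss  d=-]
4: R B3 -> L3 hit  d=-]
5: W B2 -> L2 miss  d=D]
6: W B1 -> L1 miss wb->B5  d=D]
7: R B5 -> L1 miss wb->B1  d=-]

WB = [5, 1]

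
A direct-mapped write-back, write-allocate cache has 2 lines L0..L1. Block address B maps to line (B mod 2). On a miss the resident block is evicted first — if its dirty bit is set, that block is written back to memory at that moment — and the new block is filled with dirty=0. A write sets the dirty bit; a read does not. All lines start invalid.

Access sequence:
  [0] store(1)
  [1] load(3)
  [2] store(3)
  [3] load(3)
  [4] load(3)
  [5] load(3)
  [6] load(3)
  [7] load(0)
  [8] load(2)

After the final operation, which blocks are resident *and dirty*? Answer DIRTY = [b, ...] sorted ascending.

0: W B1 → L1 miss [D]
1: R B3 → L1 miss wb→B1 [-]
2: W B3 → L1 hit [D]
3: R B3 → L1 hit [D]
4: R B3 → L1 hit [D]
5: R B3 → L1 hit [D]
6: R B3 → L1 hit [D]
7: R B0 → L0 miss [-]
8: R B2 → L0 miss [-]

DIRTY = [3]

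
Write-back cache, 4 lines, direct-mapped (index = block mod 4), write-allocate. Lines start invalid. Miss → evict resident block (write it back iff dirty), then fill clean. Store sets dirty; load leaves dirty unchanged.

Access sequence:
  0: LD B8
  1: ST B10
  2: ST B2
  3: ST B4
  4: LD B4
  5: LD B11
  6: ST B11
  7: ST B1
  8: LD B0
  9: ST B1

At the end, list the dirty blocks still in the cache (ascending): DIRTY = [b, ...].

  0 | R B8 → L0 miss [-]
  1 | W B10 → L2 miss [D]
  2 | W B2 → L2 miss wb→B10 [D]
  3 | W B4 → L0 miss [D]
  4 | R B4 → L0 hit [D]
  5 | R B11 → L3 miss [-]
  6 | W B11 → L3 hit [D]
  7 | W B1 → L1 miss [D]
  8 | R B0 → L0 miss wb→B4 [-]
  9 | W B1 → L1 hit [D]

DIRTY = [1, 2, 11]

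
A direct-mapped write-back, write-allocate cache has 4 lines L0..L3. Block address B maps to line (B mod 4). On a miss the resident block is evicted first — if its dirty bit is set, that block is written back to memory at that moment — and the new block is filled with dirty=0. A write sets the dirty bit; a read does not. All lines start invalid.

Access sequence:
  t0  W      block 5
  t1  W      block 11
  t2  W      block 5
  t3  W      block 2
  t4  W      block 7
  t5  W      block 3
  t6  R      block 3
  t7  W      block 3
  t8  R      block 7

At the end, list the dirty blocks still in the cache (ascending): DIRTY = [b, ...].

DIRTY = [2, 5]

0: W B5 → L1 miss [D]
1: W B11 → L3 miss [D]
2: W B5 → L1 hit [D]
3: W B2 → L2 miss [D]
4: W B7 → L3 miss wb→B11 [D]
5: W B3 → L3 miss wb→B7 [D]
6: R B3 → L3 hit [D]
7: W B3 → L3 hit [D]
8: R B7 → L3 miss wb→B3 [-]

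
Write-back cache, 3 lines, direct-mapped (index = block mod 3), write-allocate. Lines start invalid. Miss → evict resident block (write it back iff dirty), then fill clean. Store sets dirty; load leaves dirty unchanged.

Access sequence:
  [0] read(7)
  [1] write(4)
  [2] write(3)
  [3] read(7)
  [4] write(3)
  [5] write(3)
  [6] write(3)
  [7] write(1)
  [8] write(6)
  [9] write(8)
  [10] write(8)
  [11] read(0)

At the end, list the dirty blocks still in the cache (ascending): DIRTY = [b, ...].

0: R B7 → L1 miss [-]
1: W B4 → L1 miss [D]
2: W B3 → L0 miss [D]
3: R B7 → L1 miss wb→B4 [-]
4: W B3 → L0 hit [D]
5: W B3 → L0 hit [D]
6: W B3 → L0 hit [D]
7: W B1 → L1 miss [D]
8: W B6 → L0 miss wb→B3 [D]
9: W B8 → L2 miss [D]
10: W B8 → L2 hit [D]
11: R B0 → L0 miss wb→B6 [-]

DIRTY = [1, 8]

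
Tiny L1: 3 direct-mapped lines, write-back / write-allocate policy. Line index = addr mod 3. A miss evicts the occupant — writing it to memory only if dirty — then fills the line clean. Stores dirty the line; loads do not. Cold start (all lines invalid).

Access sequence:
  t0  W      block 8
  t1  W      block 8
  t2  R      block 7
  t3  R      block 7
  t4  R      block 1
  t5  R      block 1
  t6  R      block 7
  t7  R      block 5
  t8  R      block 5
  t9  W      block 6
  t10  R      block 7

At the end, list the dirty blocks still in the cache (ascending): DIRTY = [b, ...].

DIRTY = [6]

0: W B8 -> L2 miss  d=D]
1: W B8 -> L2 hit  d=D]
2: R B7 -> L1 miss  d=-]
3: R B7 -> L1 hit  d=-]
4: R B1 -> L1 miss  d=-]
5: R B1 -> L1 hit  d=-]
6: R B7 -> L1 miss  d=-]
7: R B5 -> L2 miss wb->B8  d=-]
8: R B5 -> L2 hit  d=-]
9: W B6 -> L0 miss  d=D]
10: R B7 -> L1 hit  d=-]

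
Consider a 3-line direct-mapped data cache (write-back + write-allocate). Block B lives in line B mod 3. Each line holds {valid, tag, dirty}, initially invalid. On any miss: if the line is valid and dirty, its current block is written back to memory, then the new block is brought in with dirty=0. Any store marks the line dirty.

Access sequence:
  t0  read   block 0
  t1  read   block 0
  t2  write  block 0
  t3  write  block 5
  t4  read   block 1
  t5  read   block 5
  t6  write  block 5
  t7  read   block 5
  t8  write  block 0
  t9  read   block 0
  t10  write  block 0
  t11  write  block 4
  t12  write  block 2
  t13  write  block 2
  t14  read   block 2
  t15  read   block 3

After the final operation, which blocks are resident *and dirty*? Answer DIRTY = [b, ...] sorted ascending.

0: R B0 -> L0 miss  d=-]
1: R B0 -> L0 hit  d=-]
2: W B0 -> L0 hit  d=D]
3: W B5 -> L2 miss  d=D]
4: R B1 -> L1 miss  d=-]
5: R B5 -> L2 hit  d=D]
6: W B5 -> L2 hit  d=D]
7: R B5 -> L2 hit  d=D]
8: W B0 -> L0 hit  d=D]
9: R B0 -> L0 hit  d=D]
10: W B0 -> L0 hit  d=D]
11: W B4 -> L1 miss  d=D]
12: W B2 -> L2 miss wb->B5  d=D]
13: W B2 -> L2 hit  d=D]
14: R B2 -> L2 hit  d=D]
15: R B3 -> L0 miss wb->B0  d=-]

DIRTY = [2, 4]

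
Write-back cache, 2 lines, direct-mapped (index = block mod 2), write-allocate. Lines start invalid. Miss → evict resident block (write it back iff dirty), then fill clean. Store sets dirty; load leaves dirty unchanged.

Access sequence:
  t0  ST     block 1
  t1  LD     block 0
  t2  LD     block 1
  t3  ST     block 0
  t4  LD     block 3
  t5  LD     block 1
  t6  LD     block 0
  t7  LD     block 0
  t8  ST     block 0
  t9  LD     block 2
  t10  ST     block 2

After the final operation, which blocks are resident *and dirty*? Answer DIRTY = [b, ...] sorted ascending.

DIRTY = [2]

0: W B1 → L1 miss [D]
1: R B0 → L0 miss [-]
2: R B1 → L1 hit [D]
3: W B0 → L0 hit [D]
4: R B3 → L1 miss wb→B1 [-]
5: R B1 → L1 miss [-]
6: R B0 → L0 hit [D]
7: R B0 → L0 hit [D]
8: W B0 → L0 hit [D]
9: R B2 → L0 miss wb→B0 [-]
10: W B2 → L0 hit [D]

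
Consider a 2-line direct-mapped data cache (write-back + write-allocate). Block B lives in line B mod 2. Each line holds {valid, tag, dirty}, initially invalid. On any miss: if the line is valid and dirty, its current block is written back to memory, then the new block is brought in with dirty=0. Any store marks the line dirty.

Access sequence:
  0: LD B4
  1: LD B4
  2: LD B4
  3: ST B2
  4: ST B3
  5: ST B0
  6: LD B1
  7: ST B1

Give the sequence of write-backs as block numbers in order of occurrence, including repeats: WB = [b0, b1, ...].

WB = [2, 3]

0: R B4 -> L0 miss  d=-]
1: R B4 -> L0 hit  d=-]
2: R B4 -> L0 hit  d=-]
3: W B2 -> L0 miss  d=D]
4: W B3 -> L1 miss  d=D]
5: W B0 -> L0 miss wb->B2  d=D]
6: R B1 -> L1 miss wb->B3  d=-]
7: W B1 -> L1 hit  d=D]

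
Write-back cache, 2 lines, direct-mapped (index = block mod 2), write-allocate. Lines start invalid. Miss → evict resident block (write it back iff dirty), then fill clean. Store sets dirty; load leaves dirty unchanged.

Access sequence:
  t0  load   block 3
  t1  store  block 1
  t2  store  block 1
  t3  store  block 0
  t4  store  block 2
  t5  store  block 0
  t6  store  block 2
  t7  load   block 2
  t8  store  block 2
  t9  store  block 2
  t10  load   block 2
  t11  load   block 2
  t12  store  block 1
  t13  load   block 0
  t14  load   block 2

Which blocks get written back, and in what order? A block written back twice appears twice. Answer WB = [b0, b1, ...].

0: R B3 → L1 miss [-]
1: W B1 → L1 miss [D]
2: W B1 → L1 hit [D]
3: W B0 → L0 miss [D]
4: W B2 → L0 miss wb→B0 [D]
5: W B0 → L0 miss wb→B2 [D]
6: W B2 → L0 miss wb→B0 [D]
7: R B2 → L0 hit [D]
8: W B2 → L0 hit [D]
9: W B2 → L0 hit [D]
10: R B2 → L0 hit [D]
11: R B2 → L0 hit [D]
12: W B1 → L1 hit [D]
13: R B0 → L0 miss wb→B2 [-]
14: R B2 → L0 miss [-]

WB = [0, 2, 0, 2]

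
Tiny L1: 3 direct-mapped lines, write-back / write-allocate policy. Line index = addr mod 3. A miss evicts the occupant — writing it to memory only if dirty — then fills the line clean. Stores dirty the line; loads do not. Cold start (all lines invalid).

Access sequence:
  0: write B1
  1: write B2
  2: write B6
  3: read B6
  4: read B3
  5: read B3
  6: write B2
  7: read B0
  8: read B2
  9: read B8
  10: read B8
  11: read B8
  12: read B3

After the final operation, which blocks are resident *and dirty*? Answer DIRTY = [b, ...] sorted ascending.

DIRTY = [1]

0: W B1 → L1 miss [D]
1: W B2 → L2 miss [D]
2: W B6 → L0 miss [D]
3: R B6 → L0 hit [D]
4: R B3 → L0 miss wb→B6 [-]
5: R B3 → L0 hit [-]
6: W B2 → L2 hit [D]
7: R B0 → L0 miss [-]
8: R B2 → L2 hit [D]
9: R B8 → L2 miss wb→B2 [-]
10: R B8 → L2 hit [-]
11: R B8 → L2 hit [-]
12: R B3 → L0 miss [-]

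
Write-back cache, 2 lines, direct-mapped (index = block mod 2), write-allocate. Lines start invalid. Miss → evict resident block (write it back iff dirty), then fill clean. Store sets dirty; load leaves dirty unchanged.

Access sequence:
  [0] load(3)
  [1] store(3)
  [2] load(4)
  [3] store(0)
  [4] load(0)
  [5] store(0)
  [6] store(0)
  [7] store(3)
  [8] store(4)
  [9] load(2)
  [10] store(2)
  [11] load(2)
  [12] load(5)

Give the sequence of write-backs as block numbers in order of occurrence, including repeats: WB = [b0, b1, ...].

0: R B3 -> L1 miss  d=-]
1: W B3 -> L1 hit  d=D]
2: R B4 -> L0 miss  d=-]
3: W B0 -> L0 miss  d=D]
4: R B0 -> L0 hit  d=D]
5: W B0 -> L0 hit  d=D]
6: W B0 -> L0 hit  d=D]
7: W B3 -> L1 hit  d=D]
8: W B4 -> L0 miss wb->B0  d=D]
9: R B2 -> L0 miss wb->B4  d=-]
10: W B2 -> L0 hit  d=D]
11: R B2 -> L0 hit  d=D]
12: R B5 -> L1 miss wb->B3  d=-]

WB = [0, 4, 3]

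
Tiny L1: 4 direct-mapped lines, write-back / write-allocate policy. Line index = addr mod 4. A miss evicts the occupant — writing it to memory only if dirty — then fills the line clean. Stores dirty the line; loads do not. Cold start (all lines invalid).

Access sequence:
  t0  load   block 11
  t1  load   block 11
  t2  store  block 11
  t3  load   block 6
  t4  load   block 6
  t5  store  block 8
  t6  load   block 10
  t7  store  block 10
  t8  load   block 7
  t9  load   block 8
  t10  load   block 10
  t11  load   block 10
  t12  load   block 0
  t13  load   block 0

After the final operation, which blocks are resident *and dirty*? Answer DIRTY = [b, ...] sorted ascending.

DIRTY = [10]

  0 | R B11 → L3 miss [-]
  1 | R B11 → L3 hit [-]
  2 | W B11 → L3 hit [D]
  3 | R B6 → L2 miss [-]
  4 | R B6 → L2 hit [-]
  5 | W B8 → L0 miss [D]
  6 | R B10 → L2 miss [-]
  7 | W B10 → L2 hit [D]
  8 | R B7 → L3 miss wb→B11 [-]
  9 | R B8 → L0 hit [D]
  10 | R B10 → L2 hit [D]
  11 | R B10 → L2 hit [D]
  12 | R B0 → L0 miss wb→B8 [-]
  13 | R B0 → L0 hit [-]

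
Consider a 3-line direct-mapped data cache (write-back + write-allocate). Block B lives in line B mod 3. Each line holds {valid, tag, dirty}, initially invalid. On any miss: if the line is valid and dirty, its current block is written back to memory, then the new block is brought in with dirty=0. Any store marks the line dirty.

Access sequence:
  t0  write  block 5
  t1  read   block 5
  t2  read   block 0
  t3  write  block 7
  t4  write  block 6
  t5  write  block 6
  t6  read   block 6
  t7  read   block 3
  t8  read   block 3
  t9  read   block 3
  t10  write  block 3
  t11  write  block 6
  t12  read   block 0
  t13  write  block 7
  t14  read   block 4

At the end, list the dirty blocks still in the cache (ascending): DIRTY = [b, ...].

  0 | W B5 → L2 miss [D]
  1 | R B5 → L2 hit [D]
  2 | R B0 → L0 miss [-]
  3 | W B7 → L1 miss [D]
  4 | W B6 → L0 miss [D]
  5 | W B6 → L0 hit [D]
  6 | R B6 → L0 hit [D]
  7 | R B3 → L0 miss wb→B6 [-]
  8 | R B3 → L0 hit [-]
  9 | R B3 → L0 hit [-]
  10 | W B3 → L0 hit [D]
  11 | W B6 → L0 miss wb→B3 [D]
  12 | R B0 → L0 miss wb→B6 [-]
  13 | W B7 → L1 hit [D]
  14 | R B4 → L1 miss wb→B7 [-]

DIRTY = [5]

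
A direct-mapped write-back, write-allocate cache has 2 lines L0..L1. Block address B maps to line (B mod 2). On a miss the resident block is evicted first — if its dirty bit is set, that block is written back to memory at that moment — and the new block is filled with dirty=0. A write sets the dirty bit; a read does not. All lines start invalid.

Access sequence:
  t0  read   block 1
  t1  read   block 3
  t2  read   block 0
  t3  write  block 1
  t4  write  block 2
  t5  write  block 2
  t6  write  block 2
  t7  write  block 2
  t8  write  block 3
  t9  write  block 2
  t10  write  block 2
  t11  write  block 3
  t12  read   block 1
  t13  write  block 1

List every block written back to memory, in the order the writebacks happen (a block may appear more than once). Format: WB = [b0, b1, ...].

WB = [1, 3]

0: R B1 → L1 miss [-]
1: R B3 → L1 miss [-]
2: R B0 → L0 miss [-]
3: W B1 → L1 miss [D]
4: W B2 → L0 miss [D]
5: W B2 → L0 hit [D]
6: W B2 → L0 hit [D]
7: W B2 → L0 hit [D]
8: W B3 → L1 miss wb→B1 [D]
9: W B2 → L0 hit [D]
10: W B2 → L0 hit [D]
11: W B3 → L1 hit [D]
12: R B1 → L1 miss wb→B3 [-]
13: W B1 → L1 hit [D]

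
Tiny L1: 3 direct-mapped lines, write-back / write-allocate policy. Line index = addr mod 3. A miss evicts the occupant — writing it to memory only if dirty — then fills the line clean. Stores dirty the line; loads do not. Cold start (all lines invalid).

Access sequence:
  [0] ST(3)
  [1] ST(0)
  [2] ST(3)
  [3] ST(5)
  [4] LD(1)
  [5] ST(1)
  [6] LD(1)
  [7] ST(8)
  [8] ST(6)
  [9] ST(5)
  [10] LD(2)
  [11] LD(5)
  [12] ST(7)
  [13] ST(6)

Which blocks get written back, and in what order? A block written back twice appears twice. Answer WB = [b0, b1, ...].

WB = [3, 0, 5, 3, 8, 5, 1]

0: W B3 → L0 miss [D]
1: W B0 → L0 miss wb→B3 [D]
2: W B3 → L0 miss wb→B0 [D]
3: W B5 → L2 miss [D]
4: R B1 → L1 miss [-]
5: W B1 → L1 hit [D]
6: R B1 → L1 hit [D]
7: W B8 → L2 miss wb→B5 [D]
8: W B6 → L0 miss wb→B3 [D]
9: W B5 → L2 miss wb→B8 [D]
10: R B2 → L2 miss wb→B5 [-]
11: R B5 → L2 miss [-]
12: W B7 → L1 miss wb→B1 [D]
13: W B6 → L0 hit [D]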